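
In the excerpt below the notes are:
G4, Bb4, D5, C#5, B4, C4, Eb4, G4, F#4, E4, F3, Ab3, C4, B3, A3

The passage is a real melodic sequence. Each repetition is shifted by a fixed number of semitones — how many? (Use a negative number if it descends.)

-7

Unit = 5 notes; the statements start on G4, C4, F3, moving down a 5th each time.
G4→C4 is 60 − 67 = -7 semitones.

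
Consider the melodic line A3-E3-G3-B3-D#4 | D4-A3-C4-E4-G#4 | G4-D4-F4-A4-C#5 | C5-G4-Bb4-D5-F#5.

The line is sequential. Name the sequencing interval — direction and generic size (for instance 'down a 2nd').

up a 4th

Taking 5-note groups, the heads are A3, D4, G4, C5: the pattern moves up a 4th.
A3 to D4 is up a 4th.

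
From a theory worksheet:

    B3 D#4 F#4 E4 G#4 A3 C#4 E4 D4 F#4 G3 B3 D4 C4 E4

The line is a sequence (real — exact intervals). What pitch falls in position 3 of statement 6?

Ab3

The unit is 5 notes. Position-3 pitches of the 3 shown cells: F#4, E4, D4.
Each moves down a 2nd. Continuing: C4 → Bb3 → Ab3.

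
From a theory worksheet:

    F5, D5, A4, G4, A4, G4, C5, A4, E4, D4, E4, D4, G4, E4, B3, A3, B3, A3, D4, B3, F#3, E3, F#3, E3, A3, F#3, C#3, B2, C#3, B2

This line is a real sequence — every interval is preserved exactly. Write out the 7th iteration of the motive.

Unit = 6 notes; the statements start on F5, C5, G4, D4, A3, moving down a 4th each time.
Extending down a 4th: E3 → B2.
So cell 7 is B2 G#2 D#2 C#2 D#2 C#2.

B2 G#2 D#2 C#2 D#2 C#2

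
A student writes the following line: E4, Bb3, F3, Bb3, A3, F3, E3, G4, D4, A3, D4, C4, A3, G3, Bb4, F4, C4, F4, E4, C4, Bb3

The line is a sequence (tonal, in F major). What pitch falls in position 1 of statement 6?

A5

The unit is 7 notes. Position-1 pitches of the 3 shown cells: E4, G4, Bb4.
Extending up a 3rd: D5 → F5 → A5.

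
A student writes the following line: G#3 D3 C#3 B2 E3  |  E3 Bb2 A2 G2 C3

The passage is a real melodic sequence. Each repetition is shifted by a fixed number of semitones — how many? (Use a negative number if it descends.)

-4

Unit = 5 notes; the statements start on G#3, E3, moving down a 3rd each time.
Counting half-steps from G#3 to E3: -4.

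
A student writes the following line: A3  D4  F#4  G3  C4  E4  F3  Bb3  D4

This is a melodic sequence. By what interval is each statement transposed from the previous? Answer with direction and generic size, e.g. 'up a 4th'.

down a 2nd

Unit = 3 notes; the statements start on A3, G3, F3, moving down a 2nd each time.
A3 to G3 is down a 2nd.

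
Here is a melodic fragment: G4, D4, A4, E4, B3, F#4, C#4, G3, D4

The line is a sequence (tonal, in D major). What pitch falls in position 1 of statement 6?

D3

With 3-note cells, note 1 of each statement runs G4, E4, C#4.
Each moves down a 3rd. Continuing: A3 → F#3 → D3.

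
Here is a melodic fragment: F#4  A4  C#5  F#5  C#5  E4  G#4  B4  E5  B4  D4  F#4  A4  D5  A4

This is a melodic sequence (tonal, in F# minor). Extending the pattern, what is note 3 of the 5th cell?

F#4

The unit is 5 notes. Position-3 pitches of the 3 shown cells: C#5, B4, A4.
Extending down a 2nd: G#4 → F#4.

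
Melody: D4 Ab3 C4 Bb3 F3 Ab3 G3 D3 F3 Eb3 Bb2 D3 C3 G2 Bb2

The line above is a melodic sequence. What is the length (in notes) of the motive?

3

Try groups of 3 (5 cells in 15 notes):
D4 Ab3 C4 | Bb3 F3 Ab3 | G3 D3 F3 | Eb3 Bb2 D3 | C3 G2 Bb2
Every group is a transposition down a 3rd of the one before; no shorter unit works.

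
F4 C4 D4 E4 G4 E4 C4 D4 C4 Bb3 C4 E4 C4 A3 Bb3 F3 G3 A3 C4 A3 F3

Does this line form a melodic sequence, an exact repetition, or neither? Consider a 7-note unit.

Note 2 of cell 2 is C4; if this were a sequence it would be A3. No unit length gives a consistent transposition pattern.

neither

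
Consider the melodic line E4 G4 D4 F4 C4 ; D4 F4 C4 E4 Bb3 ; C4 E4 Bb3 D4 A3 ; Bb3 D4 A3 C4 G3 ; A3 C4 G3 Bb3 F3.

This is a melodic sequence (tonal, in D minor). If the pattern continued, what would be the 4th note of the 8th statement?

F3

With 5-note cells, note 4 of each statement runs F4, E4, D4, C4, Bb3.
Extending down a 2nd: A3 → G3 → F3.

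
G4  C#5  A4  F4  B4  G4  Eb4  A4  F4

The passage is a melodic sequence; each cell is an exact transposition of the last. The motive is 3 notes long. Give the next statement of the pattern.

Db4 G4 Eb4

With a 3-note motive the entries are G4, F4, Eb4, each down a 2nd from the previous.
From Db4 the exact shape gives Db4 G4 Eb4.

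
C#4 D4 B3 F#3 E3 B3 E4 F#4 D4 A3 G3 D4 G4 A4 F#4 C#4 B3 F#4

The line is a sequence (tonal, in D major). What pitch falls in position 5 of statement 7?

C#5

The unit is 6 notes. Position-5 pitches of the 3 shown cells: E3, G3, B3.
Each moves up a 3rd. Continuing: D4 → F#4 → A4 → C#5.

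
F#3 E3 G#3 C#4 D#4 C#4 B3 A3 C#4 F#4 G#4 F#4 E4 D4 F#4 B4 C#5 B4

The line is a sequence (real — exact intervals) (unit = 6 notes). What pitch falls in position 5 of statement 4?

Grouping in 6s, the 5th note of each cell is D#4, G#4, C#5.
From C#5, up a 4th gives F#5.

F#5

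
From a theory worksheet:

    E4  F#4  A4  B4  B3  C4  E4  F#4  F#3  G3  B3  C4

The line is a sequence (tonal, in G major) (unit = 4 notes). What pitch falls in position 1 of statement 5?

Grouping in 4s, the 1st note of each cell is E4, B3, F#3.
Extending down a 4th: C3 → G2.

G2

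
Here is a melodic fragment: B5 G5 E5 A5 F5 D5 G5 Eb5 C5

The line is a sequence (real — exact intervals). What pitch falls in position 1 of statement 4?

F5

Grouping in 3s, the 1st note of each cell is B5, A5, G5.
One more down a 2nd gives F5.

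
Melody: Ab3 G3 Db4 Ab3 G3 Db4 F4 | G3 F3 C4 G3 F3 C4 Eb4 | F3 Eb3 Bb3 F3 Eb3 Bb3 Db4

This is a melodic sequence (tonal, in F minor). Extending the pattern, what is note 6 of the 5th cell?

G3

Grouping in 7s, the 6th note of each cell is Db4, C4, Bb3.
Each moves down a 2nd. Continuing: Ab3 → G3.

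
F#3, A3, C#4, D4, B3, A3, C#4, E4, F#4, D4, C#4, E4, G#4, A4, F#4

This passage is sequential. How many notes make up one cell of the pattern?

There are 15 notes; a 5-note unit gives 3 cells:
F#3 A3 C#4 D4 B3 | A3 C#4 E4 F#4 D4 | C#4 E4 G#4 A4 F#4
That's a consistent up a 3rd shift per cell, and no other grouping gives one.

5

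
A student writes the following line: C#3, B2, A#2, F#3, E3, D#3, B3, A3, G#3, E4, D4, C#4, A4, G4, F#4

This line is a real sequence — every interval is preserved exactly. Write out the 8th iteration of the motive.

C6 Bb5 A5

Unit = 3 notes; the statements start on C#3, F#3, B3, E4, A4, moving up a 4th each time.
Extending up a 4th: D5 → G5 → C6.
So cell 8 is C6 Bb5 A5.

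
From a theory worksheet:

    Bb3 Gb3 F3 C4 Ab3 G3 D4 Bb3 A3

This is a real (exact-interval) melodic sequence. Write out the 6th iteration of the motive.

G#4 E4 D#4

With a 3-note motive the entries are Bb3, C4, D4, each up a 2nd from the previous.
Continuing the starts: E4 → F#4 → G#4.
Statement 6 starts on G#4 and keeps the same exact contour: G#4 E4 D#4.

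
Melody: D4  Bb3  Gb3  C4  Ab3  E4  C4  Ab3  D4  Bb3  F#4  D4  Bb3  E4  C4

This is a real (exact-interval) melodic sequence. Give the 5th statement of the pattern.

A#4 F#4 D4 G#4 E4

With a 5-note motive the entries are D4, E4, F#4, each up a 2nd from the previous.
Continuing the starts: G#4 → A#4.
From A#4 the exact shape gives A#4 F#4 D4 G#4 E4.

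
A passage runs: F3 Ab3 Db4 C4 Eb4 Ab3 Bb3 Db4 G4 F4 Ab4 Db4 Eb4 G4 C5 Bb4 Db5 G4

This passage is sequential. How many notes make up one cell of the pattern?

6

18 notes total. Splitting into 3 groups of 6:
F3 Ab3 Db4 C4 Eb4 Ab3 | Bb3 Db4 G4 F4 Ab4 Db4 | Eb4 G4 C5 Bb4 Db5 G4
That's a consistent up a 4th shift per cell, and no other grouping gives one.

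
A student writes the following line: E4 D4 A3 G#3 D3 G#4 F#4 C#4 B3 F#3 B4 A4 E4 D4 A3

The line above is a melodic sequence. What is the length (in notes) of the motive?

5

There are 15 notes; a 5-note unit gives 3 cells:
E4 D4 A3 G#3 D3 | G#4 F#4 C#4 B3 F#3 | B4 A4 E4 D4 A3
Every group is a transposition up a 3rd of the one before; no shorter unit works.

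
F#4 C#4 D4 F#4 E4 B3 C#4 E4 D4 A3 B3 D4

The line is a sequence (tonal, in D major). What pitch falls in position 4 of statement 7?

With 4-note cells, note 4 of each statement runs F#4, E4, D4.
Each moves down a 2nd. Continuing: C#4 → B3 → A3 → G3.

G3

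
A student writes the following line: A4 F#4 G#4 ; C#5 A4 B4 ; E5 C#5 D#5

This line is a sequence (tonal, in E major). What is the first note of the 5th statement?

Unit = 3 notes; the statements start on A4, C#5, E5, moving up a 3rd each time.
Extending the heads up a 3rd: G#5 → B5.

B5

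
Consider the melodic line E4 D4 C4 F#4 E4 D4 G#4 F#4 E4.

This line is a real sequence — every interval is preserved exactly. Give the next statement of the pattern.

The 3-note cells begin on E4, F#4, G#4 — each up a 2nd from the last.
From A#4 the exact shape gives A#4 G#4 F#4.

A#4 G#4 F#4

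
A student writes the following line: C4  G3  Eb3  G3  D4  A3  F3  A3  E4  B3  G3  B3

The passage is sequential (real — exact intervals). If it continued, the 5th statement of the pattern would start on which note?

Taking 4-note groups, the heads are C4, D4, E4: the pattern moves up a 2nd.
Extending the heads up a 2nd: F#4 → G#4.

G#4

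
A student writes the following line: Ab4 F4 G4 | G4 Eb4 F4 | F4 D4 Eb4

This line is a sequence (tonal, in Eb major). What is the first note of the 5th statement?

D4

Taking 3-note groups, the heads are Ab4, G4, F4: the pattern moves down a 2nd.
Extending the heads down a 2nd: Eb4 → D4.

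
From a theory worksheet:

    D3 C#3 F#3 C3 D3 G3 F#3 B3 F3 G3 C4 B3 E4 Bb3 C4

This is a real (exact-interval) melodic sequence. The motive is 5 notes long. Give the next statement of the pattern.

F4 E4 A4 Eb4 F4

With a 5-note motive the entries are D3, G3, C4, each up a 4th from the previous.
So cell 4 is F4 E4 A4 Eb4 F4.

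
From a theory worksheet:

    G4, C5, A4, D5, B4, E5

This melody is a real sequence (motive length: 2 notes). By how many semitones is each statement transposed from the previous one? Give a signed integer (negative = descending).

2

Unit = 2 notes; the statements start on G4, A4, B4, moving up a 2nd each time.
G4→A4 is 69 − 67 = 2 semitones.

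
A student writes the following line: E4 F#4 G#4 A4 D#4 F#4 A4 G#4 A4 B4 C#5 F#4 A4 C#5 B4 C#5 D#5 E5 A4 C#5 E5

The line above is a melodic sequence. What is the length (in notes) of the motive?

There are 21 notes; a 7-note unit gives 3 cells:
E4 F#4 G#4 A4 D#4 F#4 A4 | G#4 A4 B4 C#5 F#4 A4 C#5 | B4 C#5 D#5 E5 A4 C#5 E5
Every group is a transposition up a 3rd of the one before; no shorter unit works.

7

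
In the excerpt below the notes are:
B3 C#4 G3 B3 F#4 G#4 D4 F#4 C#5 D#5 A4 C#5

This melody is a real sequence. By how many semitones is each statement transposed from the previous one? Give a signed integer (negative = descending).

7

With a 4-note motive the entries are B3, F#4, C#5, each up a 5th from the previous.
B3 to F#4 spans +7 semitones.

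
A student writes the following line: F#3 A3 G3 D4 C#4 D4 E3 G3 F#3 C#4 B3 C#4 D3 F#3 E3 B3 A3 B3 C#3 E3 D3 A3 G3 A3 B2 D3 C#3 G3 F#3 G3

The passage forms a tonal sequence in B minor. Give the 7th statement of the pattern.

G2 B2 A2 E3 D3 E3

With a 6-note motive the entries are F#3, E3, D3, C#3, B2, each down a 2nd from the previous.
Extending down a 2nd: A2 → G2.
Statement 7 starts on G2 and keeps the same diatonic contour: G2 B2 A2 E3 D3 E3.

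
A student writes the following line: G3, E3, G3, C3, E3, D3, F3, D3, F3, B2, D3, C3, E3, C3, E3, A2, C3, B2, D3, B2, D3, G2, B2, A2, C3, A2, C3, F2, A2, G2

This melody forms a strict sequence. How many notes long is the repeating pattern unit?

6

30 notes total. Splitting into 5 groups of 6:
G3 E3 G3 C3 E3 D3 | F3 D3 F3 B2 D3 C3 | E3 C3 E3 A2 C3 B2 | D3 B2 D3 G2 B2 A2 | C3 A2 C3 F2 A2 G2
Each cell is the previous one down a 2nd — so the unit is 6 notes.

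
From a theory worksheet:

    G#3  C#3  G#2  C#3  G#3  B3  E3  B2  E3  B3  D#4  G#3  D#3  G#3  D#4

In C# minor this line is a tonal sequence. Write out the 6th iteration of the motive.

C#5 F#4 C#4 F#4 C#5

Unit = 5 notes; the statements start on G#3, B3, D#4, moving up a 3rd each time.
Carrying on: F#4 → A4 → C#5.
So cell 6 is C#5 F#4 C#4 F#4 C#5.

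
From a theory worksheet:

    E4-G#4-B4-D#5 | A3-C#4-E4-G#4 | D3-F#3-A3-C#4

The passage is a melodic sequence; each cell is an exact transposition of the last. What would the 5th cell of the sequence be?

C2 E2 G2 B2

Taking 4-note groups, the heads are E4, A3, D3: the pattern moves down a 5th.
Continuing the starts: G2 → C2.
Statement 5 starts on C2 and keeps the same exact contour: C2 E2 G2 B2.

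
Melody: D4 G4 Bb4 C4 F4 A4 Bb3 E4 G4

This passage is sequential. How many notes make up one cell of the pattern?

9 notes total. Splitting into 3 groups of 3:
D4 G4 Bb4 | C4 F4 A4 | Bb3 E4 G4
Every group is a transposition down a 2nd of the one before; no shorter unit works.

3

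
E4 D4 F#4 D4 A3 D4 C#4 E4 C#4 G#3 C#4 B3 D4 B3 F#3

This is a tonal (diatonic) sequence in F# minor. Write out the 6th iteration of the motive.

G#3 F#3 A3 F#3 C#3

The 5-note cells begin on E4, D4, C#4 — each down a 2nd from the last.
Continuing the starts: B3 → A3 → G#3.
From G#3 the diatonic shape gives G#3 F#3 A3 F#3 C#3.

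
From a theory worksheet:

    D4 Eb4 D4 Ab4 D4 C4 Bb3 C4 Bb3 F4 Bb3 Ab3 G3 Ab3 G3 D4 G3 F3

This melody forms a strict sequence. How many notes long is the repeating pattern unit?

6

There are 18 notes; a 6-note unit gives 3 cells:
D4 Eb4 D4 Ab4 D4 C4 | Bb3 C4 Bb3 F4 Bb3 Ab3 | G3 Ab3 G3 D4 G3 F3
Each cell is the previous one down a 3rd — so the unit is 6 notes.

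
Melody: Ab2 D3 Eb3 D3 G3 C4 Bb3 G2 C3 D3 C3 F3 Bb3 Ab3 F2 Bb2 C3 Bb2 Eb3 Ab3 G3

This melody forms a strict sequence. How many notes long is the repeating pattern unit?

7

There are 21 notes; a 7-note unit gives 3 cells:
Ab2 D3 Eb3 D3 G3 C4 Bb3 | G2 C3 D3 C3 F3 Bb3 Ab3 | F2 Bb2 C3 Bb2 Eb3 Ab3 G3
That's a consistent down a 2nd shift per cell, and no other grouping gives one.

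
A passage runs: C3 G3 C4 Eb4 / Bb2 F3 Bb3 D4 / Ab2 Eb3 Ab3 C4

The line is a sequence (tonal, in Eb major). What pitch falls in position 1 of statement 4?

G2

The unit is 4 notes. Position-1 pitches of the 3 shown cells: C3, Bb2, Ab2.
One more down a 2nd gives G2.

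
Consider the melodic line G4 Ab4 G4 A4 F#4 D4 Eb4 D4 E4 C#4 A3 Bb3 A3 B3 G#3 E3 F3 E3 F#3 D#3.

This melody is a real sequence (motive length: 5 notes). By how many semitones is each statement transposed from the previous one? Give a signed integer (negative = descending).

Unit = 5 notes; the statements start on G4, D4, A3, E3, moving down a 4th each time.
G4 to D4 spans -5 semitones.

-5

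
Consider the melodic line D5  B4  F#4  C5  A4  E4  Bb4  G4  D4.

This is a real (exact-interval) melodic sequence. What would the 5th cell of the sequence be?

The 3-note cells begin on D5, C5, Bb4 — each down a 2nd from the last.
Carrying on: Ab4 → Gb4.
From Gb4 the exact shape gives Gb4 Eb4 Bb3.

Gb4 Eb4 Bb3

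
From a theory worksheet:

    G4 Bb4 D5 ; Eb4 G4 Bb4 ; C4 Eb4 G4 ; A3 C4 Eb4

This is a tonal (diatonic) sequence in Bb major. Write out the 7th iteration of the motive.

Bb2 D3 F3

Taking 3-note groups, the heads are G4, Eb4, C4, A3: the pattern moves down a 3rd.
Carrying on: F3 → D3 → Bb2.
From Bb2 the diatonic shape gives Bb2 D3 F3.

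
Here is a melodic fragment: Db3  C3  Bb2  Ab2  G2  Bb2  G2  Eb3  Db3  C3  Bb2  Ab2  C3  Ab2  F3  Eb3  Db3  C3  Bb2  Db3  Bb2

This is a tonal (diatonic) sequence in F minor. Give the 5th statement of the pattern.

Taking 7-note groups, the heads are Db3, Eb3, F3: the pattern moves up a 2nd.
Carrying on: G3 → Ab3.
Statement 5 starts on Ab3 and keeps the same diatonic contour: Ab3 G3 F3 Eb3 Db3 F3 Db3.

Ab3 G3 F3 Eb3 Db3 F3 Db3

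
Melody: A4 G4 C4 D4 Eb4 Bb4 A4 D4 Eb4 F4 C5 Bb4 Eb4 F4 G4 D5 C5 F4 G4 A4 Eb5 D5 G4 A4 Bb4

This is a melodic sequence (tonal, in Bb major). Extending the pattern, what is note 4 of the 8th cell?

The unit is 5 notes. Position-4 pitches of the 5 shown cells: D4, Eb4, F4, G4, A4.
Each moves up a 2nd. Continuing: Bb4 → C5 → D5.

D5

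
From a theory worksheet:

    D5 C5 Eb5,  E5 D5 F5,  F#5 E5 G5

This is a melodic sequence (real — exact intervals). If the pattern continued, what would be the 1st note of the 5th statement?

A#5

The unit is 3 notes. Position-1 pitches of the 3 shown cells: D5, E5, F#5.
Carrying that up a 2nd forward: G#5 → A#5.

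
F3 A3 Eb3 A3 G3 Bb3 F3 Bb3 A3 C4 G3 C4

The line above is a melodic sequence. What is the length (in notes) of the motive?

12 notes total. Splitting into 3 groups of 4:
F3 A3 Eb3 A3 | G3 Bb3 F3 Bb3 | A3 C4 G3 C4
That's a consistent up a 2nd shift per cell, and no other grouping gives one.

4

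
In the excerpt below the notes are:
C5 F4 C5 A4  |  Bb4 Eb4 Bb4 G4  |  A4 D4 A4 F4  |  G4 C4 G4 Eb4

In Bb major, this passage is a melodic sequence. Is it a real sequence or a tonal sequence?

tonal

Every note is diatonic to Bb major.
Cell 1 has -3 semitones from note 3 to 4, but cell 3 has -4 — the interval quality changes while the contour stays the same, which is the hallmark of a tonal sequence.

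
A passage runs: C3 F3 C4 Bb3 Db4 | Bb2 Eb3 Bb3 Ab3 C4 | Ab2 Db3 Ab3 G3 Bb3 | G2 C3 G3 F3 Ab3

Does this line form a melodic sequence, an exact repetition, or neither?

sequence

Each 5-note cell is the previous one transposed down a 2nd.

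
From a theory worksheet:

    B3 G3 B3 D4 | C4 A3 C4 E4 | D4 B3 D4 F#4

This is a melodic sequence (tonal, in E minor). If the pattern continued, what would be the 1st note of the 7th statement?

A4

Grouping in 4s, the 1st note of each cell is B3, C4, D4.
Extending up a 2nd: E4 → F#4 → G4 → A4.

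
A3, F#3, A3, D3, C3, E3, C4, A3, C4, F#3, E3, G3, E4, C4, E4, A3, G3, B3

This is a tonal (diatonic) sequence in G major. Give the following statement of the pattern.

With a 6-note motive the entries are A3, C4, E4, each up a 3rd from the previous.
From G4 the diatonic shape gives G4 E4 G4 C4 B3 D4.

G4 E4 G4 C4 B3 D4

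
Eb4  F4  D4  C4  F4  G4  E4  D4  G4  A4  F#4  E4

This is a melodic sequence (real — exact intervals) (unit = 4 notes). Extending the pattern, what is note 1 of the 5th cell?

With 4-note cells, note 1 of each statement runs Eb4, F4, G4.
Carrying that up a 2nd forward: A4 → B4.

B4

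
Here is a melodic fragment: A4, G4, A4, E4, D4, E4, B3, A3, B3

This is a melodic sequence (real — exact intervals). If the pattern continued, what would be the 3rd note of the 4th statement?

The unit is 3 notes. Position-3 pitches of the 3 shown cells: A4, E4, B3.
One more down a 4th gives F#3.

F#3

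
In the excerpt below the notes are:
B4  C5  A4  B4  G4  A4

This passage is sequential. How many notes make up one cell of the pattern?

2

Try groups of 2 (3 cells in 6 notes):
B4 C5 | A4 B4 | G4 A4
Each cell is the previous one down a 2nd — so the unit is 2 notes.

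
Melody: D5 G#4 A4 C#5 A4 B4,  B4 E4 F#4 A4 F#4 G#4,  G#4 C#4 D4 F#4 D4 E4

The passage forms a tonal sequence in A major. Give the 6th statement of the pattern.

Taking 6-note groups, the heads are D5, B4, G#4: the pattern moves down a 3rd.
Continuing the starts: E4 → C#4 → A3.
From A3 the diatonic shape gives A3 D3 E3 G#3 E3 F#3.

A3 D3 E3 G#3 E3 F#3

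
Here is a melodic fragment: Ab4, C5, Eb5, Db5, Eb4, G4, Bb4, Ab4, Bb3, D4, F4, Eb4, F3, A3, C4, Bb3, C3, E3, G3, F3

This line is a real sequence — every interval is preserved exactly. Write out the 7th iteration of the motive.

The 4-note cells begin on Ab4, Eb4, Bb3, F3, C3 — each down a 4th from the last.
Extending down a 4th: G2 → D2.
From D2 the exact shape gives D2 F#2 A2 G2.

D2 F#2 A2 G2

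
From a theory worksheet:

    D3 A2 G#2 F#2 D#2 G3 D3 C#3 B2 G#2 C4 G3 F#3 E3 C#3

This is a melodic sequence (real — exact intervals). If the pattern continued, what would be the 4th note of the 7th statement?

C5

Grouping in 5s, the 4th note of each cell is F#2, B2, E3.
Each moves up a 4th. Continuing: A3 → D4 → G4 → C5.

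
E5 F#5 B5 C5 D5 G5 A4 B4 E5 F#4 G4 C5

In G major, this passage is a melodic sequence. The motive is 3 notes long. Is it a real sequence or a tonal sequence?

tonal

Every note is diatonic to G major.
Cell 1 has +2 semitones from note 1 to 2, but cell 4 has +1 — the interval quality changes while the contour stays the same, which is the hallmark of a tonal sequence.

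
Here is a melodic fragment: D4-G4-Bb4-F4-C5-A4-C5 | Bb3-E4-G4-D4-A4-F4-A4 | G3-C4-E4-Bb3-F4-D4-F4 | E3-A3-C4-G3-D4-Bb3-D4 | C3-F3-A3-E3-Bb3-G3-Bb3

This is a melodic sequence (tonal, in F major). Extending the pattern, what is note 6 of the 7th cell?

C3

With 7-note cells, note 6 of each statement runs A4, F4, D4, Bb3, G3.
Extending down a 3rd: E3 → C3.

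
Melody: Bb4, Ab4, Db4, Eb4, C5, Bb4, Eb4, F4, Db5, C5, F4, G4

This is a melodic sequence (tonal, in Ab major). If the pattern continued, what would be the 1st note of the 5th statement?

The unit is 4 notes. Position-1 pitches of the 3 shown cells: Bb4, C5, Db5.
Extending up a 2nd: Eb5 → F5.

F5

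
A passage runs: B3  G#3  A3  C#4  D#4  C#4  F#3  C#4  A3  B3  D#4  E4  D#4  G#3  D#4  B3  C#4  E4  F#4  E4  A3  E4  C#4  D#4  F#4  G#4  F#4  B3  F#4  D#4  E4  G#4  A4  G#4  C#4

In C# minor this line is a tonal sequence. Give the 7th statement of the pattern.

A4 F#4 G#4 B4 C#5 B4 E4

With a 7-note motive the entries are B3, C#4, D#4, E4, F#4, each up a 2nd from the previous.
Extending up a 2nd: G#4 → A4.
Statement 7 starts on A4 and keeps the same diatonic contour: A4 F#4 G#4 B4 C#5 B4 E4.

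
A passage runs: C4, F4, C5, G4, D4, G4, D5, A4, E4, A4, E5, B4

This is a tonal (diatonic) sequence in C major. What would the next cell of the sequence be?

With a 4-note motive the entries are C4, D4, E4, each up a 2nd from the previous.
So cell 4 is F4 B4 F5 C5.

F4 B4 F5 C5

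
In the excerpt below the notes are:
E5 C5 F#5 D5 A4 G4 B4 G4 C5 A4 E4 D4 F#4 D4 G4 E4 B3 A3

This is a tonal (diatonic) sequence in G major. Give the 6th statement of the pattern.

The 6-note cells begin on E5, B4, F#4 — each down a 4th from the last.
Carrying on: C4 → G3 → D3.
Statement 6 starts on D3 and keeps the same diatonic contour: D3 B2 E3 C3 G2 F#2.

D3 B2 E3 C3 G2 F#2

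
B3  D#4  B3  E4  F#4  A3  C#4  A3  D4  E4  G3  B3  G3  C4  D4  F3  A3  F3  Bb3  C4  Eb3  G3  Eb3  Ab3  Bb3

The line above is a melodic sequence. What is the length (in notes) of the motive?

5

Try groups of 5 (5 cells in 25 notes):
B3 D#4 B3 E4 F#4 | A3 C#4 A3 D4 E4 | G3 B3 G3 C4 D4 | F3 A3 F3 Bb3 C4 | Eb3 G3 Eb3 Ab3 Bb3
That's a consistent down a 2nd shift per cell, and no other grouping gives one.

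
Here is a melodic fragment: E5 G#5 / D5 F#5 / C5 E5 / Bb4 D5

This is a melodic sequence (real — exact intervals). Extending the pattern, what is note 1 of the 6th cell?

The unit is 2 notes. Position-1 pitches of the 4 shown cells: E5, D5, C5, Bb4.
Extending down a 2nd: Ab4 → Gb4.

Gb4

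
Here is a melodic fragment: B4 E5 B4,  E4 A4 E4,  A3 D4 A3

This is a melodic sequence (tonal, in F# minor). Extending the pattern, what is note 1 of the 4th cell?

Grouping in 3s, the 1st note of each cell is B4, E4, A3.
One more down a 5th gives D3.

D3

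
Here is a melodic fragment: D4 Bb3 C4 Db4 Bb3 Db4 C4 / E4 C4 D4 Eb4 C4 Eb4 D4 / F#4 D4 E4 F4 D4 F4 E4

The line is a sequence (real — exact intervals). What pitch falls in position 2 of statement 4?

E4

The unit is 7 notes. Position-2 pitches of the 3 shown cells: Bb3, C4, D4.
From D4, up a 2nd gives E4.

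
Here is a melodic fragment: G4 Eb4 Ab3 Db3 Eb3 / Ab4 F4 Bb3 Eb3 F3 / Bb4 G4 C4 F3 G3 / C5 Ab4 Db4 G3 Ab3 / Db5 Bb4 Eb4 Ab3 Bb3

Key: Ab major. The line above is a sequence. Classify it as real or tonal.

tonal

Every note is diatonic to Ab major.
Cell 1 has -4 semitones from note 1 to 2, but cell 2 has -3 — the interval quality changes while the contour stays the same, which is the hallmark of a tonal sequence.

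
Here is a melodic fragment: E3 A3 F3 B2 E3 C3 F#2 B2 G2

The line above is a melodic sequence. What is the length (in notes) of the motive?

3

Try groups of 3 (3 cells in 9 notes):
E3 A3 F3 | B2 E3 C3 | F#2 B2 G2
That's a consistent down a 4th shift per cell, and no other grouping gives one.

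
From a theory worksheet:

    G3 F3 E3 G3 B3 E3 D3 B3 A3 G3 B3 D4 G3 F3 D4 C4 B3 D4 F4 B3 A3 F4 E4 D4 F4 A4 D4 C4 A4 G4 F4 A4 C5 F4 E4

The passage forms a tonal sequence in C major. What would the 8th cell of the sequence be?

With a 7-note motive the entries are G3, B3, D4, F4, A4, each up a 3rd from the previous.
Carrying on: C5 → E5 → G5.
From G5 the diatonic shape gives G5 F5 E5 G5 B5 E5 D5.

G5 F5 E5 G5 B5 E5 D5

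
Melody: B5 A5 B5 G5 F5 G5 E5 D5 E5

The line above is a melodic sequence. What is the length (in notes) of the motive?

3

Try groups of 3 (3 cells in 9 notes):
B5 A5 B5 | G5 F5 G5 | E5 D5 E5
Every group is a transposition down a 3rd of the one before; no shorter unit works.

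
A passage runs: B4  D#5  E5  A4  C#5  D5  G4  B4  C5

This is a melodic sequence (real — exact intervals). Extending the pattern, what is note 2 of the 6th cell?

F4

With 3-note cells, note 2 of each statement runs D#5, C#5, B4.
Extending down a 2nd: A4 → G4 → F4.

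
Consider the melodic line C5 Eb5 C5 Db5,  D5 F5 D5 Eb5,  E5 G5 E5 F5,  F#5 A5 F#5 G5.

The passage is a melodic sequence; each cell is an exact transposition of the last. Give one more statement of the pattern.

G#5 B5 G#5 A5

With a 4-note motive the entries are C5, D5, E5, F#5, each up a 2nd from the previous.
So cell 5 is G#5 B5 G#5 A5.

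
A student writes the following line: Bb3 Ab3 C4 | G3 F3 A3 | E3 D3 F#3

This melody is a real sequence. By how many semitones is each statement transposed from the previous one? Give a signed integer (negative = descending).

With a 3-note motive the entries are Bb3, G3, E3, each down a 3rd from the previous.
Bb3→G3 is 55 − 58 = -3 semitones.

-3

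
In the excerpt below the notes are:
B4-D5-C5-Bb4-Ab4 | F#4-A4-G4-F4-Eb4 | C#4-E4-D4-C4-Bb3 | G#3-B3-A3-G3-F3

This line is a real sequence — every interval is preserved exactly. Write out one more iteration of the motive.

Taking 5-note groups, the heads are B4, F#4, C#4, G#3: the pattern moves down a 4th.
So cell 5 is D#3 F#3 E3 D3 C3.

D#3 F#3 E3 D3 C3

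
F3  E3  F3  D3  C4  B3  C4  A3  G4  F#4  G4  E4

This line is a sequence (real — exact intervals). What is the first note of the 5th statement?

A5

Unit = 4 notes; the statements start on F3, C4, G4, moving up a 5th each time.
Continuing: D5 → A5. Statement 5 starts on A5.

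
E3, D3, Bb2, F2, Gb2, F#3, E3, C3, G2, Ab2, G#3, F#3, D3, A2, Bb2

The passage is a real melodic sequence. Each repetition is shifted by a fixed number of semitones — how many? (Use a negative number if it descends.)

Taking 5-note groups, the heads are E3, F#3, G#3: the pattern moves up a 2nd.
E3 to F#3 spans +2 semitones.

2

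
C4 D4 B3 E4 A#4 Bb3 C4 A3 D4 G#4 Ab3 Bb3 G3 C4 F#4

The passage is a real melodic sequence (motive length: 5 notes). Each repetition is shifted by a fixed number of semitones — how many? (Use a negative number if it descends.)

-2

Taking 5-note groups, the heads are C4, Bb3, Ab3: the pattern moves down a 2nd.
C4 to Bb3 spans -2 semitones.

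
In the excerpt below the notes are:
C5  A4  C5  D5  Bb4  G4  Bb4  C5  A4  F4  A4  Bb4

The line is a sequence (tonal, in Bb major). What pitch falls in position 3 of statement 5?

Grouping in 4s, the 3rd note of each cell is C5, Bb4, A4.
Carrying that down a 2nd forward: G4 → F4.

F4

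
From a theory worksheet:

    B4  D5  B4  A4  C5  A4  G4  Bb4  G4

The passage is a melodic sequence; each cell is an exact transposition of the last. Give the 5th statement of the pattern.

The 3-note cells begin on B4, A4, G4 — each down a 2nd from the last.
Continuing the starts: F4 → Eb4.
Statement 5 starts on Eb4 and keeps the same exact contour: Eb4 Gb4 Eb4.

Eb4 Gb4 Eb4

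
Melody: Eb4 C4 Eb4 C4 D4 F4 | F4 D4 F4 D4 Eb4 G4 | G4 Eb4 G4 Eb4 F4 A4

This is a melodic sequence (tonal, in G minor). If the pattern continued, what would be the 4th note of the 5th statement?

Grouping in 6s, the 4th note of each cell is C4, D4, Eb4.
Carrying that up a 2nd forward: F4 → G4.

G4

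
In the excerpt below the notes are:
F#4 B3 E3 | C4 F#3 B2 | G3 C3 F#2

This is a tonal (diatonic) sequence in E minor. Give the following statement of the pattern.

D3 G2 C2

Unit = 3 notes; the statements start on F#4, C4, G3, moving down a 4th each time.
Statement 4 starts on D3 and keeps the same diatonic contour: D3 G2 C2.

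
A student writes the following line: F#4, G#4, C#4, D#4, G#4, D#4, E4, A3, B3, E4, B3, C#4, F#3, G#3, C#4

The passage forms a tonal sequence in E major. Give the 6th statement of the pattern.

Taking 5-note groups, the heads are F#4, D#4, B3: the pattern moves down a 3rd.
Extending down a 3rd: G#3 → E3 → C#3.
Statement 6 starts on C#3 and keeps the same diatonic contour: C#3 D#3 G#2 A2 D#3.

C#3 D#3 G#2 A2 D#3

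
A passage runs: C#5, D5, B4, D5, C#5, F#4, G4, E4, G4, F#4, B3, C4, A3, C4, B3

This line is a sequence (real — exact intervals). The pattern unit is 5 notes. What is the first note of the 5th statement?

A2

The 5-note cells begin on C#5, F#4, B3 — each down a 5th from the last.
Continuing: E3 → A2. Statement 5 starts on A2.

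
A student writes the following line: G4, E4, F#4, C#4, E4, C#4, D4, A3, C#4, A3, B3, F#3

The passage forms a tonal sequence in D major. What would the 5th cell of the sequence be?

F#3 D3 E3 B2

Taking 4-note groups, the heads are G4, E4, C#4: the pattern moves down a 3rd.
Continuing the starts: A3 → F#3.
So cell 5 is F#3 D3 E3 B2.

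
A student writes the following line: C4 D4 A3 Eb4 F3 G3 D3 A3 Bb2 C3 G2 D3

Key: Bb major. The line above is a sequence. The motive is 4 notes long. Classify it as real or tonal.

tonal

Every note is diatonic to Bb major.
Cell 1 has +6 semitones from note 3 to 4, but cell 2 has +7 — the interval quality changes while the contour stays the same, which is the hallmark of a tonal sequence.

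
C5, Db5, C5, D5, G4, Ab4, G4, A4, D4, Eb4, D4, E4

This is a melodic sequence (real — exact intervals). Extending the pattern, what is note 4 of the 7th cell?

G#2

With 4-note cells, note 4 of each statement runs D5, A4, E4.
Carrying that down a 4th forward: B3 → F#3 → C#3 → G#2.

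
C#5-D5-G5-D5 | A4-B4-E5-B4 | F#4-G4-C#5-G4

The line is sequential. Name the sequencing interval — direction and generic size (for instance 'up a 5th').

down a 3rd

Unit = 4 notes; the statements start on C#5, A4, F#4, moving down a 3rd each time.
From C#5 to A4: down a 3rd.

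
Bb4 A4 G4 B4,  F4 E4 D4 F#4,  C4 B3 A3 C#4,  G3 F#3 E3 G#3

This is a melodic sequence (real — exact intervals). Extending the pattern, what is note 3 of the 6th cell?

F#2

With 4-note cells, note 3 of each statement runs G4, D4, A3, E3.
Carrying that down a 4th forward: B2 → F#2.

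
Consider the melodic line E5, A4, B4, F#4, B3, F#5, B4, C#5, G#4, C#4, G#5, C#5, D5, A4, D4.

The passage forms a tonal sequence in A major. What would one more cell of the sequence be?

The 5-note cells begin on E5, F#5, G#5 — each up a 2nd from the last.
So cell 4 is A5 D5 E5 B4 E4.

A5 D5 E5 B4 E4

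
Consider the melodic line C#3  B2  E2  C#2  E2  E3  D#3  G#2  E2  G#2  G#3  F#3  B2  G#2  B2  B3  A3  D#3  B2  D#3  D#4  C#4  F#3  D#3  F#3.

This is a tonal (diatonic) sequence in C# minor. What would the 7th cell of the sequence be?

A4 G#4 C#4 A3 C#4

Unit = 5 notes; the statements start on C#3, E3, G#3, B3, D#4, moving up a 3rd each time.
Continuing the starts: F#4 → A4.
From A4 the diatonic shape gives A4 G#4 C#4 A3 C#4.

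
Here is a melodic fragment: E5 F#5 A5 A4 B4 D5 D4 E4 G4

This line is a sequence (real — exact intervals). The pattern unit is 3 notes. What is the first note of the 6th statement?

F2

With a 3-note motive the entries are E5, A4, D4, each down a 5th from the previous.
Extending the heads down a 5th: G3 → C3 → F2.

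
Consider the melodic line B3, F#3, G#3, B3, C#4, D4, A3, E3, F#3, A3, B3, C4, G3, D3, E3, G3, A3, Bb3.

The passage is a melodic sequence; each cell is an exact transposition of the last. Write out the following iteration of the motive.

F3 C3 D3 F3 G3 Ab3

Unit = 6 notes; the statements start on B3, A3, G3, moving down a 2nd each time.
From F3 the exact shape gives F3 C3 D3 F3 G3 Ab3.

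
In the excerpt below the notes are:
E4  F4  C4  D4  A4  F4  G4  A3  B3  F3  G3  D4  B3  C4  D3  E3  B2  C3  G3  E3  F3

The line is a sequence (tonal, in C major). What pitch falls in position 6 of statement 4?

A2

With 7-note cells, note 6 of each statement runs F4, B3, E3.
One more down a 5th gives A2.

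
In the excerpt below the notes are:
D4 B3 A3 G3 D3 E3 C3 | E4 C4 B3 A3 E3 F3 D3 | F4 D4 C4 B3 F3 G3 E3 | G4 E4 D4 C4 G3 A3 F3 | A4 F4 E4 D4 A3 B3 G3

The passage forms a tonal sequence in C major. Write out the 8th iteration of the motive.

The 7-note cells begin on D4, E4, F4, G4, A4 — each up a 2nd from the last.
Extending up a 2nd: B4 → C5 → D5.
From D5 the diatonic shape gives D5 B4 A4 G4 D4 E4 C4.

D5 B4 A4 G4 D4 E4 C4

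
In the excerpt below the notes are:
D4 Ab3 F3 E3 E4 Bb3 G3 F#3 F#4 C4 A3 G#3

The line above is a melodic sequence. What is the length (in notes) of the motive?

12 notes total. Splitting into 3 groups of 4:
D4 Ab3 F3 E3 | E4 Bb3 G3 F#3 | F#4 C4 A3 G#3
That's a consistent up a 2nd shift per cell, and no other grouping gives one.

4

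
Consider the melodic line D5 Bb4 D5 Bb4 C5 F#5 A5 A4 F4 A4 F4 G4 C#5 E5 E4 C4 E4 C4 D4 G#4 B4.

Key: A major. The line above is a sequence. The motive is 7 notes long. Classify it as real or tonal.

real

Each cell has the same semitone pattern (-4, 4, -4, 2, 6, 3) — intervals are preserved exactly.
And Bb4 lies outside A major, so the sequence is real rather than tonal.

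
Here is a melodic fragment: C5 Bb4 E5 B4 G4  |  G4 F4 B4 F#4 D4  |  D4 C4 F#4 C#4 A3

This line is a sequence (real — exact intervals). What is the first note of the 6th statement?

B2

Taking 5-note groups, the heads are C5, G4, D4: the pattern moves down a 4th.
Continuing: A3 → E3 → B2. Statement 6 starts on B2.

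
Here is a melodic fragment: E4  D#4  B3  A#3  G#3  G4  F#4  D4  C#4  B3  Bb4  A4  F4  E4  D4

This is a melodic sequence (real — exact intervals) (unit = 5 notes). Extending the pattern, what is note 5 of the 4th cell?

F4

Grouping in 5s, the 5th note of each cell is G#3, B3, D4.
One more up a 3rd gives F4.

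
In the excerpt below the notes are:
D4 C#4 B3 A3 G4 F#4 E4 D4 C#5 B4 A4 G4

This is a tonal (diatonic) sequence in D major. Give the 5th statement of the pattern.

With a 4-note motive the entries are D4, G4, C#5, each up a 4th from the previous.
Carrying on: F#5 → B5.
Statement 5 starts on B5 and keeps the same diatonic contour: B5 A5 G5 F#5.

B5 A5 G5 F#5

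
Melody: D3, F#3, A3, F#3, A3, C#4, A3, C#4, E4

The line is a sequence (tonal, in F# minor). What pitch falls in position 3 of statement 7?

With 3-note cells, note 3 of each statement runs A3, C#4, E4.
Carrying that up a 3rd forward: G#4 → B4 → D5 → F#5.

F#5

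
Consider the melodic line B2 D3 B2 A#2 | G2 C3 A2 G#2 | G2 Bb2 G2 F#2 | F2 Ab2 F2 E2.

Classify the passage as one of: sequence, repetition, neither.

neither

Note 1 of cell 2 is G2; if this were a sequence it would be A2. No unit length gives a consistent transposition pattern.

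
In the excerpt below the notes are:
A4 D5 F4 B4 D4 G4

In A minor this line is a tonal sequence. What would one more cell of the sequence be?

Taking 2-note groups, the heads are A4, F4, D4: the pattern moves down a 3rd.
From B3 the diatonic shape gives B3 E4.

B3 E4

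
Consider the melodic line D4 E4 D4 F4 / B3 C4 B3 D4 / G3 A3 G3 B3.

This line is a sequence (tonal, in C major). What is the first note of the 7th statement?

The 4-note cells begin on D4, B3, G3 — each down a 3rd from the last.
Extending the heads down a 3rd: E3 → C3 → A2 → F2.

F2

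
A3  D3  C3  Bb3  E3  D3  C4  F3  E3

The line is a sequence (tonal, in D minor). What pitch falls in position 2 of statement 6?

Bb3

The unit is 3 notes. Position-2 pitches of the 3 shown cells: D3, E3, F3.
Carrying that up a 2nd forward: G3 → A3 → Bb3.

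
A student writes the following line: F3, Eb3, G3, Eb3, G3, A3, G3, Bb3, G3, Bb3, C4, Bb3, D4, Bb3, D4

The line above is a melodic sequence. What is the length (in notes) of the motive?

There are 15 notes; a 5-note unit gives 3 cells:
F3 Eb3 G3 Eb3 G3 | A3 G3 Bb3 G3 Bb3 | C4 Bb3 D4 Bb3 D4
Every group is a transposition up a 3rd of the one before; no shorter unit works.

5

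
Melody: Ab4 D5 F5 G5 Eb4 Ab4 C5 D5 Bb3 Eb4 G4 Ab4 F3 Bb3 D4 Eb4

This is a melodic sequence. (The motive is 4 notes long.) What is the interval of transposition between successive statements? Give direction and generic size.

The 4-note cells begin on Ab4, Eb4, Bb3, F3 — each down a 4th from the last.
Ab4 to Eb4 is down a 4th.

down a 4th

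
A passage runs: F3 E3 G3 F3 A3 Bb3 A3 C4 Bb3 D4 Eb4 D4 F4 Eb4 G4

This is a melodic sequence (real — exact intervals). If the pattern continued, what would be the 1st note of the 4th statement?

With 5-note cells, note 1 of each statement runs F3, Bb3, Eb4.
From Eb4, up a 4th gives Ab4.

Ab4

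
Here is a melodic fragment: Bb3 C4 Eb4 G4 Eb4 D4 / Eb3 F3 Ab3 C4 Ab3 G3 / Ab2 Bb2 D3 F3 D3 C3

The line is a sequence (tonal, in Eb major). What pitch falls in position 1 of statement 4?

D2

Grouping in 6s, the 1st note of each cell is Bb3, Eb3, Ab2.
Each moves down a 5th; the next is D2.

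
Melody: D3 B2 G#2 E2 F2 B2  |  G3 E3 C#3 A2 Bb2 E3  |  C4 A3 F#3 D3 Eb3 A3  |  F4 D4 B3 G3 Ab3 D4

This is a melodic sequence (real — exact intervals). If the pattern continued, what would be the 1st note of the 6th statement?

With 6-note cells, note 1 of each statement runs D3, G3, C4, F4.
Extending up a 4th: Bb4 → Eb5.

Eb5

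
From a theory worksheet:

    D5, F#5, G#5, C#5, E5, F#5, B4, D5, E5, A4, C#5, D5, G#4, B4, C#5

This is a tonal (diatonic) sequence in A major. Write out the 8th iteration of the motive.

D4 F#4 G#4

The 3-note cells begin on D5, C#5, B4, A4, G#4 — each down a 2nd from the last.
Carrying on: F#4 → E4 → D4.
Statement 8 starts on D4 and keeps the same diatonic contour: D4 F#4 G#4.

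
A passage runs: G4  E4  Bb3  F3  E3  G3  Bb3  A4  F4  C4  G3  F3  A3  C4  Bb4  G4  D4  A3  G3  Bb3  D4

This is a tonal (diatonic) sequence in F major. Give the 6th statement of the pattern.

The 7-note cells begin on G4, A4, Bb4 — each up a 2nd from the last.
Continuing the starts: C5 → D5 → E5.
Statement 6 starts on E5 and keeps the same diatonic contour: E5 C5 G4 D4 C4 E4 G4.

E5 C5 G4 D4 C4 E4 G4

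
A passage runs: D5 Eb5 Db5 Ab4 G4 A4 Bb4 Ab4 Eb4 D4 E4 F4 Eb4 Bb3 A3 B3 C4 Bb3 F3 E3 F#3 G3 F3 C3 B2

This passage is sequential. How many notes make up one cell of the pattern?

5

25 notes total. Splitting into 5 groups of 5:
D5 Eb5 Db5 Ab4 G4 | A4 Bb4 Ab4 Eb4 D4 | E4 F4 Eb4 Bb3 A3 | B3 C4 Bb3 F3 E3 | F#3 G3 F3 C3 B2
Every group is a transposition down a 4th of the one before; no shorter unit works.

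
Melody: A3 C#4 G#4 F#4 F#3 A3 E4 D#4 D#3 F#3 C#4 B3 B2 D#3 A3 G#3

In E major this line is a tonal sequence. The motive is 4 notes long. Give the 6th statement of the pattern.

E2 G#2 D#3 C#3

The 4-note cells begin on A3, F#3, D#3, B2 — each down a 3rd from the last.
Carrying on: G#2 → E2.
From E2 the diatonic shape gives E2 G#2 D#3 C#3.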